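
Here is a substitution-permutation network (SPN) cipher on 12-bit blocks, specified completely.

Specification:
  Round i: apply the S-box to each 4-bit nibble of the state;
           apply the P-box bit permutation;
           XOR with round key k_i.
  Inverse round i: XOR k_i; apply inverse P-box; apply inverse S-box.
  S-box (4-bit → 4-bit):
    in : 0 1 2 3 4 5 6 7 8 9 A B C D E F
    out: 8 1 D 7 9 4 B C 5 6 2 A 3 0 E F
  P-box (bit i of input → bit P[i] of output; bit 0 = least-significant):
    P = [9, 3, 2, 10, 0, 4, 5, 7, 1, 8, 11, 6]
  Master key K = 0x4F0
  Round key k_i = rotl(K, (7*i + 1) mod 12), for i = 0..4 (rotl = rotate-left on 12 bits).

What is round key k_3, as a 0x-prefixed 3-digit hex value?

0x13C

K = 0x4F0
k_0 = rotl(K, (7*0+1) mod 12) = rotl(K, 1) = 0x9E0
k_1 = rotl(K, (7*1+1) mod 12) = rotl(K, 8) = 0x04F
k_2 = rotl(K, (7*2+1) mod 12) = rotl(K, 3) = 0x782
k_3 = rotl(K, (7*3+1) mod 12) = rotl(K, 10) = 0x13C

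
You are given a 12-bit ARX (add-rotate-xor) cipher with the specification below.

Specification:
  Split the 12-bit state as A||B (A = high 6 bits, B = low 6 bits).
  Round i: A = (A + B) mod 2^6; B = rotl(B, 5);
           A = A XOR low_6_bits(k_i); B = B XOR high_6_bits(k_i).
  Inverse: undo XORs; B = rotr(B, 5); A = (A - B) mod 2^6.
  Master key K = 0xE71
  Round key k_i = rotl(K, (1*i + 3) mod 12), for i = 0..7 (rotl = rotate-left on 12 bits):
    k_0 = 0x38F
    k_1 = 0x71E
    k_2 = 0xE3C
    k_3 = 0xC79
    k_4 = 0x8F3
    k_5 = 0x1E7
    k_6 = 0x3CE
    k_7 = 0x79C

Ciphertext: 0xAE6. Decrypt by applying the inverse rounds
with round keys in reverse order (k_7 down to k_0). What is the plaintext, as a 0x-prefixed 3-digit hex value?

s_0 = ciphertext = 0xAE6
s_1 = InvRound(s_0, k_7) = 0x1B1
s_2 = InvRound(s_1, k_6) = 0x2FD
s_3 = InvRound(s_2, k_5) = 0xDF5
s_4 = InvRound(s_3, k_4) = 0x62C
s_5 = InvRound(s_4, k_3) = 0x9FA
s_6 = InvRound(s_5, k_2) = 0x5C4
s_7 = InvRound(s_6, k_1) = 0x670
s_8 = InvRound(s_7, k_0) = 0x67D

0x67D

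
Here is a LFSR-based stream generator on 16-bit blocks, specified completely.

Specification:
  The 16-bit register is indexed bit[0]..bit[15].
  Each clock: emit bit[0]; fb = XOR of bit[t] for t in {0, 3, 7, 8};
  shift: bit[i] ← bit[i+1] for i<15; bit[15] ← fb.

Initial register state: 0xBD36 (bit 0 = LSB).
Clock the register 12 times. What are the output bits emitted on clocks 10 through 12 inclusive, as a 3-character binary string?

011

reg_0 = 0xBD36
clock 1: out=0, reg = 0xDE9B
clock 2: out=1, reg = 0xEF4D
clock 3: out=1, reg = 0xF7A6
clock 4: out=0, reg = 0x7BD3
clock 5: out=1, reg = 0xBDE9
clock 6: out=1, reg = 0x5EF4
clock 7: out=0, reg = 0xAF7A
clock 8: out=0, reg = 0x57BD
clock 9: out=1, reg = 0x2BDE
clock 10: out=0, reg = 0x95EF
clock 11: out=1, reg = 0x4AF7
clock 12: out=1, reg = 0x257B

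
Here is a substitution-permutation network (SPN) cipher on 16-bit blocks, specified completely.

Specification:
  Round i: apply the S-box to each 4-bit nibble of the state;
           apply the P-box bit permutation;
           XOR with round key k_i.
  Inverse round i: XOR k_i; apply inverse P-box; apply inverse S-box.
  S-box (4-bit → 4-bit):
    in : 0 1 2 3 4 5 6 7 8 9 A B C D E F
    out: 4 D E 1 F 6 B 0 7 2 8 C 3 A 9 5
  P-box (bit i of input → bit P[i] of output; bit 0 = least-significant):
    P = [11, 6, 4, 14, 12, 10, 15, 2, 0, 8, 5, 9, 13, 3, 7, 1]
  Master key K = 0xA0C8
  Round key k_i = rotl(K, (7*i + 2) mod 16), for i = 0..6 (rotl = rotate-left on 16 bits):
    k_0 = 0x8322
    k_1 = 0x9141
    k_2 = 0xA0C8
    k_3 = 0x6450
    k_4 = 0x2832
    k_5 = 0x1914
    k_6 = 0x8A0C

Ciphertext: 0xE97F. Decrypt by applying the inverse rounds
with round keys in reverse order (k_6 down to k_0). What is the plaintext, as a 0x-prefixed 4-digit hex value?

0x76C4

s_0 = ciphertext = 0xE97F
s_1 = InvRound(s_0, k_6) = 0xE472
s_2 = InvRound(s_1, k_5) = 0xE546
s_3 = InvRound(s_2, k_4) = 0x7524
s_4 = InvRound(s_3, k_3) = 0x75E5
s_5 = InvRound(s_4, k_2) = 0x984A
s_6 = InvRound(s_5, k_1) = 0xDC73
s_7 = InvRound(s_6, k_0) = 0x76C4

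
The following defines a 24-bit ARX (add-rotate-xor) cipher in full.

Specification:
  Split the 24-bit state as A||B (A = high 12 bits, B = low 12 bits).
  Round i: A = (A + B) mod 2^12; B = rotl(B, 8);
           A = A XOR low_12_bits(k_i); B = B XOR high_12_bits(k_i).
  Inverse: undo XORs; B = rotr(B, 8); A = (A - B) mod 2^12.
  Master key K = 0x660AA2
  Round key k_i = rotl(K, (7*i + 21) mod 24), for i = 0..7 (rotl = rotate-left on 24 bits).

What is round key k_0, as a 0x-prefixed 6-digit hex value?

0x4CC154

K = 0x660AA2
k_0 = rotl(K, (7*0+21) mod 24) = rotl(K, 21) = 0x4CC154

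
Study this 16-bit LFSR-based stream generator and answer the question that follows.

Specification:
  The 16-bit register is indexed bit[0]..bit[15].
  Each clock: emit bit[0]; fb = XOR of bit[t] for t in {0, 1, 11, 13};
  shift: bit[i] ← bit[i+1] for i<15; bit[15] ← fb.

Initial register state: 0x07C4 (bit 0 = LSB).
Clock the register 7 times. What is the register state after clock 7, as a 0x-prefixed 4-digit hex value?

reg_0 = 0x07C4
clock 1: out=0, reg = 0x03E2
clock 2: out=0, reg = 0x81F1
clock 3: out=1, reg = 0xC0F8
clock 4: out=0, reg = 0x607C
clock 5: out=0, reg = 0xB03E
clock 6: out=0, reg = 0x581F
clock 7: out=1, reg = 0xAC0F

0xAC0F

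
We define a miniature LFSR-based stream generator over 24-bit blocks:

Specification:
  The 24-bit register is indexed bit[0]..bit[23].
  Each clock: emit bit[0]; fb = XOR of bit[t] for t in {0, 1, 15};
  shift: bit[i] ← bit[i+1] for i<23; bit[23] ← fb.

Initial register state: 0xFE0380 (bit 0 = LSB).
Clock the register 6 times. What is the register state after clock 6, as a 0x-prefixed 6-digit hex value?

0xF3F80E

reg_0 = 0xFE0380
clock 1: out=0, reg = 0x7F01C0
clock 2: out=0, reg = 0x3F80E0
clock 3: out=0, reg = 0x9FC070
clock 4: out=0, reg = 0xCFE038
clock 5: out=0, reg = 0xE7F01C
clock 6: out=0, reg = 0xF3F80E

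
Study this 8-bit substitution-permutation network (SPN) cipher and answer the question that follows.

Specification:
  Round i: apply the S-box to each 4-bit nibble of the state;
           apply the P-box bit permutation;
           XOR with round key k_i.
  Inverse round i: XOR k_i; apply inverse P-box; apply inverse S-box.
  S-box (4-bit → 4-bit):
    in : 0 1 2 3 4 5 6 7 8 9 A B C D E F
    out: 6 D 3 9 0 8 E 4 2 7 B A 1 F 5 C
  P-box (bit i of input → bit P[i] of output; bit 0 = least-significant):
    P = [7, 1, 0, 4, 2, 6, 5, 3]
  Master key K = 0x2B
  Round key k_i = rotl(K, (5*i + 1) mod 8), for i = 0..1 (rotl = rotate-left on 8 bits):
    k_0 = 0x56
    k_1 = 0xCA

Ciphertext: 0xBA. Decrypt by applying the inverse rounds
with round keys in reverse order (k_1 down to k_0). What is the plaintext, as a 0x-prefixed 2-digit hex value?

s_0 = ciphertext = 0xBA
s_1 = InvRound(s_0, k_1) = 0x05
s_2 = InvRound(s_1, k_0) = 0x86

0x86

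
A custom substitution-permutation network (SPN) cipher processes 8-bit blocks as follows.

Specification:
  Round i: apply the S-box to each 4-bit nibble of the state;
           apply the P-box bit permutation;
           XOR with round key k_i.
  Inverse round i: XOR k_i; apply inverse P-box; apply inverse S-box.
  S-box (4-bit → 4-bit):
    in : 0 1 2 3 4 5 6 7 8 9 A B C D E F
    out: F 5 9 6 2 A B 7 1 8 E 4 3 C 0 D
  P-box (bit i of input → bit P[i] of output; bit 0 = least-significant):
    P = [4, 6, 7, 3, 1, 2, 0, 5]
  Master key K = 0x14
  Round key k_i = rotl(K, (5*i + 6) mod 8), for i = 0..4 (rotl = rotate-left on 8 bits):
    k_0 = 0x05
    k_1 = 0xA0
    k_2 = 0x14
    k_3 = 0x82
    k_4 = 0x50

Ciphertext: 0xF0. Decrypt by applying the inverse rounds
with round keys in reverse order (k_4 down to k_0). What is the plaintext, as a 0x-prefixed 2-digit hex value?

0x72

s_0 = ciphertext = 0xF0
s_1 = InvRound(s_0, k_4) = 0x9B
s_2 = InvRound(s_1, k_3) = 0xB2
s_3 = InvRound(s_2, k_2) = 0x6B
s_4 = InvRound(s_3, k_1) = 0x1A
s_5 = InvRound(s_4, k_0) = 0x72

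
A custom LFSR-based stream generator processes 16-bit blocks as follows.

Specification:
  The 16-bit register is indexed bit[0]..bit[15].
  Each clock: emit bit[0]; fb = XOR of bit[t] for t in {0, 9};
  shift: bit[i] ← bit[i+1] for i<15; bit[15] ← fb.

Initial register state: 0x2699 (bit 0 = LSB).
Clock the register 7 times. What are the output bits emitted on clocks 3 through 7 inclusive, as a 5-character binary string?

01100

reg_0 = 0x2699
clock 1: out=1, reg = 0x134C
clock 2: out=0, reg = 0x89A6
clock 3: out=0, reg = 0x44D3
clock 4: out=1, reg = 0xA269
clock 5: out=1, reg = 0x5134
clock 6: out=0, reg = 0x289A
clock 7: out=0, reg = 0x144D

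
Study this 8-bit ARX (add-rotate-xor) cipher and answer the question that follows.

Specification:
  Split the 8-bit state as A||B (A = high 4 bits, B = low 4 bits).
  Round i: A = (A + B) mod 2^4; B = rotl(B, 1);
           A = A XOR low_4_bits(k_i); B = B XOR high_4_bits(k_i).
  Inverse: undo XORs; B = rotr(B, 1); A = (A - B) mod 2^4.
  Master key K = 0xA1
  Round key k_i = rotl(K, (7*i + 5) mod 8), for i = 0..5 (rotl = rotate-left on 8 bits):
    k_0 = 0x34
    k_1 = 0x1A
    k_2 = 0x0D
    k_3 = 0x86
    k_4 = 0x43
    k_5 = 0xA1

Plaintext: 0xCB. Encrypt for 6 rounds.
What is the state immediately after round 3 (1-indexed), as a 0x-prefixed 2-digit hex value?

s_0 = plaintext = 0xCB
s_1 = Round(s_0, k_0) = 0x34
s_2 = Round(s_1, k_1) = 0xD9
s_3 = Round(s_2, k_2) = 0xB3
s_4 = Round(s_3, k_3) = 0x8E
s_5 = Round(s_4, k_4) = 0x59
s_6 = Round(s_5, k_5) = 0xF9

0xB3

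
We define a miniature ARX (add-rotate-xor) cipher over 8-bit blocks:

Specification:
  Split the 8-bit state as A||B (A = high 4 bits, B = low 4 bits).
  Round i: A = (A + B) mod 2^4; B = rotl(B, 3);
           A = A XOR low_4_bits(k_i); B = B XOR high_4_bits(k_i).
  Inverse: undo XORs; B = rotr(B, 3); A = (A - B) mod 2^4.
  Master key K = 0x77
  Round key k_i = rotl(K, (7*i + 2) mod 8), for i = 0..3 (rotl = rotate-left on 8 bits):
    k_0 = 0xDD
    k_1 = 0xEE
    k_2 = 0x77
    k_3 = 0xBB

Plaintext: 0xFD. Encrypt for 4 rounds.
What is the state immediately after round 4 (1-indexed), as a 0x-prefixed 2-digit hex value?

s_0 = plaintext = 0xFD
s_1 = Round(s_0, k_0) = 0x13
s_2 = Round(s_1, k_1) = 0xA7
s_3 = Round(s_2, k_2) = 0x6C
s_4 = Round(s_3, k_3) = 0x9D

0x9D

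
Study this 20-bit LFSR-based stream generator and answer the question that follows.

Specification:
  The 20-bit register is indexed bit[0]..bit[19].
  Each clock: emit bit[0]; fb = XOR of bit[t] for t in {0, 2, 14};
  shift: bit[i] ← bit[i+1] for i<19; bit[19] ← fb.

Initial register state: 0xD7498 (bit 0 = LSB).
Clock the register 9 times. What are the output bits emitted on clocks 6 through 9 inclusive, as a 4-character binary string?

0010

reg_0 = 0xD7498
clock 1: out=0, reg = 0xEBA4C
clock 2: out=0, reg = 0xF5D26
clock 3: out=0, reg = 0x7AE93
clock 4: out=1, reg = 0xBD749
clock 5: out=1, reg = 0x5EBA4
clock 6: out=0, reg = 0x2F5D2
clock 7: out=0, reg = 0x97AE9
clock 8: out=1, reg = 0x4BD74
clock 9: out=0, reg = 0xA5EBA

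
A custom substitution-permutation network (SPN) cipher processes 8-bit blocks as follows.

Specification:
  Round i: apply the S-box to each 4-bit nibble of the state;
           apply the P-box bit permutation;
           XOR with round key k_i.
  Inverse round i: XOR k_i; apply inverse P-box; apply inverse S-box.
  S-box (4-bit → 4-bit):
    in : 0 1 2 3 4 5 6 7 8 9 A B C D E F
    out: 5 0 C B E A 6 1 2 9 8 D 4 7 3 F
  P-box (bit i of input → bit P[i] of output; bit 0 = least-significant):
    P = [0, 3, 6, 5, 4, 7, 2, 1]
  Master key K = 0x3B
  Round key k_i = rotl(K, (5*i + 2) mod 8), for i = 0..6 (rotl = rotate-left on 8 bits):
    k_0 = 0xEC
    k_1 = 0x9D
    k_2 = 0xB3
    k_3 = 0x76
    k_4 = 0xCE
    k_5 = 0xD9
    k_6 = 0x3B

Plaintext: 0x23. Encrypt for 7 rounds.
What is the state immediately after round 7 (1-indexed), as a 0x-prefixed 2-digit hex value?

0xB0

s_0 = plaintext = 0x23
s_1 = Round(s_0, k_0) = 0xC3
s_2 = Round(s_1, k_1) = 0xB0
s_3 = Round(s_2, k_2) = 0xE4
s_4 = Round(s_3, k_3) = 0x8E
s_5 = Round(s_4, k_4) = 0x47
s_6 = Round(s_5, k_5) = 0x5E
s_7 = Round(s_6, k_6) = 0xB0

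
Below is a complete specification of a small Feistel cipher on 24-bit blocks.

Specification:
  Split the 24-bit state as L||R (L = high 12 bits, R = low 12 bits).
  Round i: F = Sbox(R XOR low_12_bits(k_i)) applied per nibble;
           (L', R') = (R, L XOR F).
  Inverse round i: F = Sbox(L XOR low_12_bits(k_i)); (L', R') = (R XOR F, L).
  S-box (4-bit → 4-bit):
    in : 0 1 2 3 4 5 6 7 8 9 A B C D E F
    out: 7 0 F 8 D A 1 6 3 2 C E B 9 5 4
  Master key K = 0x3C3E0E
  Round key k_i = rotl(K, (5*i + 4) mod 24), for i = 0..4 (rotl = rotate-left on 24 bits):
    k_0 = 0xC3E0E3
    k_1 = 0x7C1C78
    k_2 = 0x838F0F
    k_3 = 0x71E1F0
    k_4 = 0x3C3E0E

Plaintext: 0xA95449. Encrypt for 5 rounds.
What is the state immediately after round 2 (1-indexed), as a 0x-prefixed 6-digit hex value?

0x759AB9

s_0 = plaintext = 0xA95449
s_1 = Round(s_0, k_0) = 0x449759
s_2 = Round(s_1, k_1) = 0x759AB9
s_3 = Round(s_2, k_2) = 0xAB9DB8
s_4 = Round(s_3, k_3) = 0xDB816A
s_5 = Round(s_4, k_4) = 0x16A9A5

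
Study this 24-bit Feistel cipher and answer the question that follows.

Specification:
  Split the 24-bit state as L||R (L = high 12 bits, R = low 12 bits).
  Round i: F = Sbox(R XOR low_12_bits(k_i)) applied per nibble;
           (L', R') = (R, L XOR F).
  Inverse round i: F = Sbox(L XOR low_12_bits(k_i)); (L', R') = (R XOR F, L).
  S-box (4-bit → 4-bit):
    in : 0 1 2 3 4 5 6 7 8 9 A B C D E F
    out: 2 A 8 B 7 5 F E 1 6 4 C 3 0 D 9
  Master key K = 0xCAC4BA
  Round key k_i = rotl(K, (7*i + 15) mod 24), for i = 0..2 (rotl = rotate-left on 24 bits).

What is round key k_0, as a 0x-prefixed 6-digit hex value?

0x5D6562

K = 0xCAC4BA
k_0 = rotl(K, (7*0+15) mod 24) = rotl(K, 15) = 0x5D6562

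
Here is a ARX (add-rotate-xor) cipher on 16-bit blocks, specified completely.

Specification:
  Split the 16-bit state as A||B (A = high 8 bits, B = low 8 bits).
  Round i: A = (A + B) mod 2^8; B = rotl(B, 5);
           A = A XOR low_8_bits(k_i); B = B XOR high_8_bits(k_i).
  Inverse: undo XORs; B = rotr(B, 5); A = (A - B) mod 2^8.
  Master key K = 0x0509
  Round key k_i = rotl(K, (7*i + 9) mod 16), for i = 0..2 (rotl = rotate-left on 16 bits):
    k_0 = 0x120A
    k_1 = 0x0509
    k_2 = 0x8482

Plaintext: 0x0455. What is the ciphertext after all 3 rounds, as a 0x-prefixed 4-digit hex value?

0x96C6

s_0 = plaintext = 0x0455
s_1 = Round(s_0, k_0) = 0x53B8
s_2 = Round(s_1, k_1) = 0x0212
s_3 = Round(s_2, k_2) = 0x96C6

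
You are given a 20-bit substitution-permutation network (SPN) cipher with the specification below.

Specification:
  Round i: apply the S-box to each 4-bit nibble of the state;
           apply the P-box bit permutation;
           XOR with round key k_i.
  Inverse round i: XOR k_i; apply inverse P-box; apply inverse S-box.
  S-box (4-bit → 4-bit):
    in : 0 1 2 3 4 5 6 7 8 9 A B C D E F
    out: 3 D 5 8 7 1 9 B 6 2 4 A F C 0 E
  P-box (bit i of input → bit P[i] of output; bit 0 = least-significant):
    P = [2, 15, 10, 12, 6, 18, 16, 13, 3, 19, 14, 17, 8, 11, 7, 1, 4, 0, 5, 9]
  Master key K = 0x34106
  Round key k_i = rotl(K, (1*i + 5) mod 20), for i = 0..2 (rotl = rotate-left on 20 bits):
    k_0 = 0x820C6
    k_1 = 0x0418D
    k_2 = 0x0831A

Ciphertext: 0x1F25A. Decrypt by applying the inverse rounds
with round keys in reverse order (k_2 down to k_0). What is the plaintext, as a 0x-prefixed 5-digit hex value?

0x65F78

s_0 = ciphertext = 0x1F25A
s_1 = InvRound(s_0, k_2) = 0xE5A13
s_2 = InvRound(s_1, k_1) = 0x6C796
s_3 = InvRound(s_2, k_0) = 0x65F78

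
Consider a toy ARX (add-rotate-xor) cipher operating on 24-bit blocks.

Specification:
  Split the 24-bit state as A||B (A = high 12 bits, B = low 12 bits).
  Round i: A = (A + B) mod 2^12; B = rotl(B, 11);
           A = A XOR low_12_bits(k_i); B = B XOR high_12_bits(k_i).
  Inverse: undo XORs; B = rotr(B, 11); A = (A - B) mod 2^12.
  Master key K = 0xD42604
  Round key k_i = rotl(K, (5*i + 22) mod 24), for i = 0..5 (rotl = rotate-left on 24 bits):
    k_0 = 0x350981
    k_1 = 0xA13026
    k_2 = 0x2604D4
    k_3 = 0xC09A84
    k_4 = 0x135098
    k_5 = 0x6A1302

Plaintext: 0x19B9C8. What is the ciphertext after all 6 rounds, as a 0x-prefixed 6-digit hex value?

s_0 = plaintext = 0x19B9C8
s_1 = Round(s_0, k_0) = 0x2E27B4
s_2 = Round(s_1, k_1) = 0xAB09C9
s_3 = Round(s_2, k_2) = 0x0ADE84
s_4 = Round(s_3, k_3) = 0x5B5B4B
s_5 = Round(s_4, k_4) = 0x198C90
s_6 = Round(s_5, k_5) = 0xD2A0E9

0xD2A0E9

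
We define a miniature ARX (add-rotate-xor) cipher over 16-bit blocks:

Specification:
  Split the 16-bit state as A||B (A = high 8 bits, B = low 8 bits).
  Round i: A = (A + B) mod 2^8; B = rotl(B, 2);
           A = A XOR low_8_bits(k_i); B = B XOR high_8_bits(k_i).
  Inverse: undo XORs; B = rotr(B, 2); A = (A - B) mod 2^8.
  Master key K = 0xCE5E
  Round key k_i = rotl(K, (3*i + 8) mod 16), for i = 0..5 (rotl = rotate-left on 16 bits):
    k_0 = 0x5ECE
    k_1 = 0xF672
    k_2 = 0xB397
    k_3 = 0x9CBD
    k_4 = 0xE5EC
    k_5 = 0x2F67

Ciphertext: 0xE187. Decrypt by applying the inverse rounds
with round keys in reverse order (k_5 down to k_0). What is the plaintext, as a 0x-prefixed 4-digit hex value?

0x0859

s_0 = ciphertext = 0xE187
s_1 = InvRound(s_0, k_5) = 0x5C2A
s_2 = InvRound(s_1, k_4) = 0xBDF3
s_3 = InvRound(s_2, k_3) = 0x25DB
s_4 = InvRound(s_3, k_2) = 0x981A
s_5 = InvRound(s_4, k_1) = 0xAF3B
s_6 = InvRound(s_5, k_0) = 0x0859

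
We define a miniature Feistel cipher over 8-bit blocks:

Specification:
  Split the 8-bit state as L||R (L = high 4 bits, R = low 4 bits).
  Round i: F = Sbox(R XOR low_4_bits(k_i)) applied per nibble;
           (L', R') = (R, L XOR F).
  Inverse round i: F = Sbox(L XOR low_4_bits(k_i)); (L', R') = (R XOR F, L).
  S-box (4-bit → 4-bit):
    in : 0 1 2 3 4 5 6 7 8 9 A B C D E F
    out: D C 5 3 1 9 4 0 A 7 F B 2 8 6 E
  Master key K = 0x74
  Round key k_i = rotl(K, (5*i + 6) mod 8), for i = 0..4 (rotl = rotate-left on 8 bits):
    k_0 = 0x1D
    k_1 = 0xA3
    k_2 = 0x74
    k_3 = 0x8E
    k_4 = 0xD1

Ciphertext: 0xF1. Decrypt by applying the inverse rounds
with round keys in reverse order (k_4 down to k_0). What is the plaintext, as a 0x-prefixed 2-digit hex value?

s_0 = ciphertext = 0xF1
s_1 = InvRound(s_0, k_4) = 0x7F
s_2 = InvRound(s_1, k_3) = 0x87
s_3 = InvRound(s_2, k_2) = 0x58
s_4 = InvRound(s_3, k_1) = 0xC5
s_5 = InvRound(s_4, k_0) = 0x9C

0x9C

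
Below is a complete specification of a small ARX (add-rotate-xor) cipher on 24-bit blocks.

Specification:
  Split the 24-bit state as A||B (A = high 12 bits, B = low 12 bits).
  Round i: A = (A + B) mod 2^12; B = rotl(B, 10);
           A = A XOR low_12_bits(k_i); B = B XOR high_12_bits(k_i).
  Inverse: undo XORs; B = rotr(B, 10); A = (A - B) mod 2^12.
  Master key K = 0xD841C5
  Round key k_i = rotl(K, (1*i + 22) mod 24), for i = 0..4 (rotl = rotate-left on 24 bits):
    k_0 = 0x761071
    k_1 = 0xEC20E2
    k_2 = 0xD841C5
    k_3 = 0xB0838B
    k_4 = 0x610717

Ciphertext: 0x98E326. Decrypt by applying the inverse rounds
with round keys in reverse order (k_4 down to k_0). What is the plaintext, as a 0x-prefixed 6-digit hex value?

s_0 = ciphertext = 0x98E326
s_1 = InvRound(s_0, k_4) = 0x9C04D9
s_2 = InvRound(s_1, k_3) = 0xB04F47
s_3 = InvRound(s_2, k_2) = 0xFB5B0C
s_4 = InvRound(s_3, k_1) = 0x81E739
s_5 = InvRound(s_4, k_0) = 0x70F160

0x70F160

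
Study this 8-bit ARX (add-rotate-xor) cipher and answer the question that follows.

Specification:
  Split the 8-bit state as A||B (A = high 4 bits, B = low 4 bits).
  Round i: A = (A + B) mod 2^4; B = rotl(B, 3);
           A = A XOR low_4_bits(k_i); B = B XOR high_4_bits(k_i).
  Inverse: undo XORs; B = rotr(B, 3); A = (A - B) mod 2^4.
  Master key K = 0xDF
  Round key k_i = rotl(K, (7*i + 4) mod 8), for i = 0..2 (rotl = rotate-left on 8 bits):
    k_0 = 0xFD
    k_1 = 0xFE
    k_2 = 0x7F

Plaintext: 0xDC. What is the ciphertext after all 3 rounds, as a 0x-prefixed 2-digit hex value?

s_0 = plaintext = 0xDC
s_1 = Round(s_0, k_0) = 0x49
s_2 = Round(s_1, k_1) = 0x33
s_3 = Round(s_2, k_2) = 0x9E

0x9E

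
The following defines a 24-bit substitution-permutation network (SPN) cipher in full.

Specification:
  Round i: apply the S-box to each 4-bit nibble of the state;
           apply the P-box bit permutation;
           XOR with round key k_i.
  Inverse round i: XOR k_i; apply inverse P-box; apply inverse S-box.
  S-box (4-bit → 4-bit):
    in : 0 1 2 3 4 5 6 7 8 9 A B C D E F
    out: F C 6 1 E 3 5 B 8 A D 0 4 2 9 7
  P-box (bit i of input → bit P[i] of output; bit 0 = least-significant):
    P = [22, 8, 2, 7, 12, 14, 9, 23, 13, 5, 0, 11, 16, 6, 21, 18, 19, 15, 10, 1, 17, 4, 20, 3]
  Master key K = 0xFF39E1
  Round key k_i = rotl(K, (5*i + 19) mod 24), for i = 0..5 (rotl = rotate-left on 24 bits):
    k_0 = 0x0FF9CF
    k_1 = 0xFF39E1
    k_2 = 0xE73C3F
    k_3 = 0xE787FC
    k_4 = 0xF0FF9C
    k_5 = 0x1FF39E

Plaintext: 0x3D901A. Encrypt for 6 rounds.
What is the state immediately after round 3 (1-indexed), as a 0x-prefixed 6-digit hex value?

s_0 = plaintext = 0x3D901A
s_1 = Round(s_0, k_0) = 0xC9532A
s_2 = Round(s_1, k_1) = 0xAEDB27
s_3 = Round(s_2, k_2) = 0xBD7FF5
s_4 = Round(s_3, k_3) = 0xA2749D
s_5 = Round(s_4, k_4) = 0x6732F5
s_6 = Round(s_5, k_5) = 0x4420BD

0xBD7FF5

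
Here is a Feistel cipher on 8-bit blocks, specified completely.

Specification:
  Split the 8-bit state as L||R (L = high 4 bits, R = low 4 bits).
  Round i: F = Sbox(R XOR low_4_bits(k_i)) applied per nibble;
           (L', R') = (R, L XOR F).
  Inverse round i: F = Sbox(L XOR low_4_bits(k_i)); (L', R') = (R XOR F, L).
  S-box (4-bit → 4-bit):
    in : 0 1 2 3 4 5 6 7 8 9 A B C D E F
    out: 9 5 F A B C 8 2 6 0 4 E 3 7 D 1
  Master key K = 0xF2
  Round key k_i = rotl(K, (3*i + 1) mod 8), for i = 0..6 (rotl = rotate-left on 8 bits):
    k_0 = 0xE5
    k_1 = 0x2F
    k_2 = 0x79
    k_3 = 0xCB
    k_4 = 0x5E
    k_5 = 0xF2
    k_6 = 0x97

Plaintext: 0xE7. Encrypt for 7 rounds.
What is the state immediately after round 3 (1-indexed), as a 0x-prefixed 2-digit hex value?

s_0 = plaintext = 0xE7
s_1 = Round(s_0, k_0) = 0x71
s_2 = Round(s_1, k_1) = 0x1A
s_3 = Round(s_2, k_2) = 0xAB
s_4 = Round(s_3, k_3) = 0xB3
s_5 = Round(s_4, k_4) = 0x3C
s_6 = Round(s_5, k_5) = 0xCE
s_7 = Round(s_6, k_6) = 0xEC

0xAB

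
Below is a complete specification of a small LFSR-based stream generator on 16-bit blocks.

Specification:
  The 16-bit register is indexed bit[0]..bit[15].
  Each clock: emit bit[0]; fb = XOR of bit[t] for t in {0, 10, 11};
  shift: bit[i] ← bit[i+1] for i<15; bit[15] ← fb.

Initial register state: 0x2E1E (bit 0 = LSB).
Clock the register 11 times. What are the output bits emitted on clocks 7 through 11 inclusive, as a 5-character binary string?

reg_0 = 0x2E1E
clock 1: out=0, reg = 0x170F
clock 2: out=1, reg = 0x0B87
clock 3: out=1, reg = 0x05C3
clock 4: out=1, reg = 0x02E1
clock 5: out=1, reg = 0x8170
clock 6: out=0, reg = 0x40B8
clock 7: out=0, reg = 0x205C
clock 8: out=0, reg = 0x102E
clock 9: out=0, reg = 0x0817
clock 10: out=1, reg = 0x040B
clock 11: out=1, reg = 0x0205

00011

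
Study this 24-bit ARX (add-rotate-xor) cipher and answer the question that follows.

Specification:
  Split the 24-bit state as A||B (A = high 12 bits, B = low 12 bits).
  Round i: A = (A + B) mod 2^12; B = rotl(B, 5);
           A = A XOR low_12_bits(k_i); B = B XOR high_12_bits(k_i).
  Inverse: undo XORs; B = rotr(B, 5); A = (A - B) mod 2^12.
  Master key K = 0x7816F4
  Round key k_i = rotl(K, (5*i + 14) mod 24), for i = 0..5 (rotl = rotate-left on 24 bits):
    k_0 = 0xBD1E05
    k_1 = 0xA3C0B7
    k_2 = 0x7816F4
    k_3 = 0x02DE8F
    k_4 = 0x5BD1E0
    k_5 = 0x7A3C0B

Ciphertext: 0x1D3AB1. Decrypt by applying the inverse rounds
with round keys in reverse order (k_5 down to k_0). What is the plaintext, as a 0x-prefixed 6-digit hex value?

0xA2EE66

s_0 = ciphertext = 0x1D3AB1
s_1 = InvRound(s_0, k_5) = 0x470968
s_2 = InvRound(s_1, k_4) = 0xAAAAE6
s_3 = InvRound(s_2, k_3) = 0xE4F5D6
s_4 = InvRound(s_3, k_2) = 0xD29B92
s_5 = InvRound(s_4, k_1) = 0x69170D
s_6 = InvRound(s_5, k_0) = 0xA2EE66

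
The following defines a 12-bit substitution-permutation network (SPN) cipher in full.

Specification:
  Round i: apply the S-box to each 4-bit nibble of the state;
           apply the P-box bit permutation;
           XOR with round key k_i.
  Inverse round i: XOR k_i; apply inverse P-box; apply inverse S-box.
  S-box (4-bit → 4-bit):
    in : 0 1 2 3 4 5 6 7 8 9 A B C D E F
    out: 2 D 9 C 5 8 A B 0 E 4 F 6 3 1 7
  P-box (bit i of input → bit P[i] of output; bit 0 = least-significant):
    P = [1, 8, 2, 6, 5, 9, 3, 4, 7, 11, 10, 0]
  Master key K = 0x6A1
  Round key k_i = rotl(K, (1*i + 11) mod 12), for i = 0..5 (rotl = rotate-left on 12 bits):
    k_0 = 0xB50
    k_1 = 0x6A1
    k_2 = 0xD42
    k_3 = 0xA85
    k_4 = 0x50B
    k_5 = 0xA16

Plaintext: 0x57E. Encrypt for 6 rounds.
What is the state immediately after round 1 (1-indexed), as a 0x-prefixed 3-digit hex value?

0x963

s_0 = plaintext = 0x57E
s_1 = Round(s_0, k_0) = 0x963
s_2 = Round(s_1, k_1) = 0x8F4
s_3 = Round(s_2, k_2) = 0xF6C
s_4 = Round(s_3, k_3) = 0x511
s_5 = Round(s_4, k_4) = 0x574
s_6 = Round(s_5, k_5) = 0x821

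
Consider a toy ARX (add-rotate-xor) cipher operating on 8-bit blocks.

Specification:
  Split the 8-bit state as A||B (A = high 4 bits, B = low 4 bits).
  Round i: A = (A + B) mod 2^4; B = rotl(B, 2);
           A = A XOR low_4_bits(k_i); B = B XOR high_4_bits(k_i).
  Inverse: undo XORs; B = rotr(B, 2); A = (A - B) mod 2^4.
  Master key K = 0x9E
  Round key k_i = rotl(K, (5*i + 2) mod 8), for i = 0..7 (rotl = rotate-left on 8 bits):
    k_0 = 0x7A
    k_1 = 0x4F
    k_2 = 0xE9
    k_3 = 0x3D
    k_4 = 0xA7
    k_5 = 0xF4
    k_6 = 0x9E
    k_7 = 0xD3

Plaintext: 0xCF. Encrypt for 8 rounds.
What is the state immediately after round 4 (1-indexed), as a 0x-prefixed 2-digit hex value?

0x1E

s_0 = plaintext = 0xCF
s_1 = Round(s_0, k_0) = 0x18
s_2 = Round(s_1, k_1) = 0x66
s_3 = Round(s_2, k_2) = 0x57
s_4 = Round(s_3, k_3) = 0x1E
s_5 = Round(s_4, k_4) = 0x81
s_6 = Round(s_5, k_5) = 0xDB
s_7 = Round(s_6, k_6) = 0x67
s_8 = Round(s_7, k_7) = 0xE0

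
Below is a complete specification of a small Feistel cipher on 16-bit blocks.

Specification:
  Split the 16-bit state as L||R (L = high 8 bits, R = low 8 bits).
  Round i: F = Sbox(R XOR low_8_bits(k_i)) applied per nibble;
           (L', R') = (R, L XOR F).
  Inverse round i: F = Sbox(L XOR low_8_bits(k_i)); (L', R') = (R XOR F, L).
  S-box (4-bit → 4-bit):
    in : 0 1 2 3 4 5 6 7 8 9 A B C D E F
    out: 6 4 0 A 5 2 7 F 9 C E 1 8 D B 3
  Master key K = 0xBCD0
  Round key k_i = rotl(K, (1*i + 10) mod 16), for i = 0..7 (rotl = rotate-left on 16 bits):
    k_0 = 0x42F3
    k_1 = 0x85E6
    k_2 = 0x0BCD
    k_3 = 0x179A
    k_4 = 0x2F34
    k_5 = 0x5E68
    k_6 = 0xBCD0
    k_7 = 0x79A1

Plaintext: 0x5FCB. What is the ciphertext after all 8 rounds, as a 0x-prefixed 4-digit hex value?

s_0 = plaintext = 0x5FCB
s_1 = Round(s_0, k_0) = 0xCBF6
s_2 = Round(s_1, k_1) = 0xF68D
s_3 = Round(s_2, k_2) = 0x8DA0
s_4 = Round(s_3, k_3) = 0xA023
s_5 = Round(s_4, k_4) = 0x23EF
s_6 = Round(s_5, k_5) = 0xEFBC
s_7 = Round(s_6, k_6) = 0xBC97
s_8 = Round(s_7, k_7) = 0x971B

0x971B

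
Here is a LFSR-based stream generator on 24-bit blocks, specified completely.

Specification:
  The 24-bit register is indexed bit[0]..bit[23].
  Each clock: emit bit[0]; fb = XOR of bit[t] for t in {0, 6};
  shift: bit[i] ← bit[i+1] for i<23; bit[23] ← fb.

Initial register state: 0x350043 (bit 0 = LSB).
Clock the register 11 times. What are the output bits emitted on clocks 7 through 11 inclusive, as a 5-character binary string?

10000

reg_0 = 0x350043
clock 1: out=1, reg = 0x1A8021
clock 2: out=1, reg = 0x8D4010
clock 3: out=0, reg = 0x46A008
clock 4: out=0, reg = 0x235004
clock 5: out=0, reg = 0x11A802
clock 6: out=0, reg = 0x08D401
clock 7: out=1, reg = 0x846A00
clock 8: out=0, reg = 0x423500
clock 9: out=0, reg = 0x211A80
clock 10: out=0, reg = 0x108D40
clock 11: out=0, reg = 0x8846A0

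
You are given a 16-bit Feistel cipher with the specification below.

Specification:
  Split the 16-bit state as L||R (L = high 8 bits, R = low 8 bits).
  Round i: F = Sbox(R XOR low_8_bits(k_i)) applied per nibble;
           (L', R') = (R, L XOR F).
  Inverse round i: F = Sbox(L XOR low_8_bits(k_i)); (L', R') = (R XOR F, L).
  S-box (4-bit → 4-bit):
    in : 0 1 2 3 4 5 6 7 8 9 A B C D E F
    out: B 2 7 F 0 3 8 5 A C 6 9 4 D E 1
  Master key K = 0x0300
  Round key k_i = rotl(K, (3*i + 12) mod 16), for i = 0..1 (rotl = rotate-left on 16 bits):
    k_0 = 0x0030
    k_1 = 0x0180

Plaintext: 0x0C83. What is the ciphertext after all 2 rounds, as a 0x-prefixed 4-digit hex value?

0x93AC

s_0 = plaintext = 0x0C83
s_1 = Round(s_0, k_0) = 0x8393
s_2 = Round(s_1, k_1) = 0x93AC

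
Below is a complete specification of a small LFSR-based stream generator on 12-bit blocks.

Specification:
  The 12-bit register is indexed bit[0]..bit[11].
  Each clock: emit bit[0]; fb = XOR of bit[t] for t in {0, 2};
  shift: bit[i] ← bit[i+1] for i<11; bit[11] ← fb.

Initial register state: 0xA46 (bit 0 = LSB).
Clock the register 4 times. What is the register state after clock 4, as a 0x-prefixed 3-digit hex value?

0x7A4

reg_0 = 0xA46
clock 1: out=0, reg = 0xD23
clock 2: out=1, reg = 0xE91
clock 3: out=1, reg = 0xF48
clock 4: out=0, reg = 0x7A4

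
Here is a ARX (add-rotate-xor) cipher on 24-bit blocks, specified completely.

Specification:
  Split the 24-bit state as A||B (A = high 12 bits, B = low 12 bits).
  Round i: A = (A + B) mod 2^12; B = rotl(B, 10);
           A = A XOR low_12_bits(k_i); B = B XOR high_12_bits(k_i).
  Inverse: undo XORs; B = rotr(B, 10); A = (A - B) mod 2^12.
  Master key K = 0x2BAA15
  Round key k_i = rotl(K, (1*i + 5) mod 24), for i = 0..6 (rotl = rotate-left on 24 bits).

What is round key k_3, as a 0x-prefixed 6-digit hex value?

K = 0x2BAA15
k_0 = rotl(K, (1*0+5) mod 24) = rotl(K, 5) = 0x7542A5
k_1 = rotl(K, (1*1+5) mod 24) = rotl(K, 6) = 0xEA854A
k_2 = rotl(K, (1*2+5) mod 24) = rotl(K, 7) = 0xD50A95
k_3 = rotl(K, (1*3+5) mod 24) = rotl(K, 8) = 0xAA152B

0xAA152B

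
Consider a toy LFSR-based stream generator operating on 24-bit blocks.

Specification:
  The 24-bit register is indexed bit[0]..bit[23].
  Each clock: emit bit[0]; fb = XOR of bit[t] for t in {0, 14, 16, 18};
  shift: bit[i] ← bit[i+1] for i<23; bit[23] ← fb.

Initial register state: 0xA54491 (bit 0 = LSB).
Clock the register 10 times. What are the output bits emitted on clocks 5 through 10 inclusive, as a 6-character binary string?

reg_0 = 0xA54491
clock 1: out=1, reg = 0x52A248
clock 2: out=0, reg = 0x295124
clock 3: out=0, reg = 0x14A892
clock 4: out=0, reg = 0x8A5449
clock 5: out=1, reg = 0x452A24
clock 6: out=0, reg = 0x229512
clock 7: out=0, reg = 0x114A89
clock 8: out=1, reg = 0x88A544
clock 9: out=0, reg = 0x4452A2
clock 10: out=0, reg = 0x222951

100100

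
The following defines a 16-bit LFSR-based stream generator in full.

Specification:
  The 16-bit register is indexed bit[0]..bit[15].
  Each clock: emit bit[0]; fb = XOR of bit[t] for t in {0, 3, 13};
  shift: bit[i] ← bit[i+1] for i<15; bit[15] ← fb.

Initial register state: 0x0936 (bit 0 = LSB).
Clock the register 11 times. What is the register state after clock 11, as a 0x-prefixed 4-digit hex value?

reg_0 = 0x0936
clock 1: out=0, reg = 0x049B
clock 2: out=1, reg = 0x024D
clock 3: out=1, reg = 0x0126
clock 4: out=0, reg = 0x0093
clock 5: out=1, reg = 0x8049
clock 6: out=1, reg = 0x4024
clock 7: out=0, reg = 0x2012
clock 8: out=0, reg = 0x9009
clock 9: out=1, reg = 0x4804
clock 10: out=0, reg = 0x2402
clock 11: out=0, reg = 0x9201

0x9201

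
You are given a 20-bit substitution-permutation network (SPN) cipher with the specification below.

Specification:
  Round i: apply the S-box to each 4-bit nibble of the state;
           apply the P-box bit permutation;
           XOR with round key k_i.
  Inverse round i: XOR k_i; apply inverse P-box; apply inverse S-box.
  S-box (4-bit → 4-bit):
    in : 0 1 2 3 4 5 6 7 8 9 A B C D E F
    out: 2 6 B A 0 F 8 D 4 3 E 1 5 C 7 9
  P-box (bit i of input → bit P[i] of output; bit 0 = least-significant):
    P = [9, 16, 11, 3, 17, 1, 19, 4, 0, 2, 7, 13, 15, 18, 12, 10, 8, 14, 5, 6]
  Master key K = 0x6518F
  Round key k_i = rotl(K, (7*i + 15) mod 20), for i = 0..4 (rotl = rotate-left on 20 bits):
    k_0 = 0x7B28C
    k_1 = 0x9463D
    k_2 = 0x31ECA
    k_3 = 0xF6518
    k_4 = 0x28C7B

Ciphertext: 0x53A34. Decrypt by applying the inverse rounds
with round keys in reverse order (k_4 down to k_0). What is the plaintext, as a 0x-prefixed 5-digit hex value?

s_0 = ciphertext = 0x53A34
s_1 = InvRound(s_0, k_4) = 0x65292
s_2 = InvRound(s_1, k_3) = 0xBDD12
s_3 = InvRound(s_2, k_2) = 0x2B8DF
s_4 = InvRound(s_3, k_1) = 0xA7DEE
s_5 = InvRound(s_4, k_0) = 0x5241E

0x5241E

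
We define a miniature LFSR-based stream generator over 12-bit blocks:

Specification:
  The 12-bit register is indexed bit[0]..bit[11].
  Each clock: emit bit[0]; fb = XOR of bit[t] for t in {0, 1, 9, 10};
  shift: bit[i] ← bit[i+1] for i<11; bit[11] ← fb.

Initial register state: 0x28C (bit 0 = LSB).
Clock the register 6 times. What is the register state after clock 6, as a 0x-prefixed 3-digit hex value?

reg_0 = 0x28C
clock 1: out=0, reg = 0x946
clock 2: out=0, reg = 0xCA3
clock 3: out=1, reg = 0xE51
clock 4: out=1, reg = 0xF28
clock 5: out=0, reg = 0x794
clock 6: out=0, reg = 0x3CA

0x3CA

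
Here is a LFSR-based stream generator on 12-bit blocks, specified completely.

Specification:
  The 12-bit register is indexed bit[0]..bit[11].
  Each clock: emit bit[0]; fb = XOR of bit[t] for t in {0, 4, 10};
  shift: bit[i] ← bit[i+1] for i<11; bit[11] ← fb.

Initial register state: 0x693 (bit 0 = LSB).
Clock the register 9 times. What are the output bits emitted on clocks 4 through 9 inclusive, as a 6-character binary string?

010010

reg_0 = 0x693
clock 1: out=1, reg = 0xB49
clock 2: out=1, reg = 0xDA4
clock 3: out=0, reg = 0xED2
clock 4: out=0, reg = 0x769
clock 5: out=1, reg = 0x3B4
clock 6: out=0, reg = 0x9DA
clock 7: out=0, reg = 0xCED
clock 8: out=1, reg = 0x676
clock 9: out=0, reg = 0x33B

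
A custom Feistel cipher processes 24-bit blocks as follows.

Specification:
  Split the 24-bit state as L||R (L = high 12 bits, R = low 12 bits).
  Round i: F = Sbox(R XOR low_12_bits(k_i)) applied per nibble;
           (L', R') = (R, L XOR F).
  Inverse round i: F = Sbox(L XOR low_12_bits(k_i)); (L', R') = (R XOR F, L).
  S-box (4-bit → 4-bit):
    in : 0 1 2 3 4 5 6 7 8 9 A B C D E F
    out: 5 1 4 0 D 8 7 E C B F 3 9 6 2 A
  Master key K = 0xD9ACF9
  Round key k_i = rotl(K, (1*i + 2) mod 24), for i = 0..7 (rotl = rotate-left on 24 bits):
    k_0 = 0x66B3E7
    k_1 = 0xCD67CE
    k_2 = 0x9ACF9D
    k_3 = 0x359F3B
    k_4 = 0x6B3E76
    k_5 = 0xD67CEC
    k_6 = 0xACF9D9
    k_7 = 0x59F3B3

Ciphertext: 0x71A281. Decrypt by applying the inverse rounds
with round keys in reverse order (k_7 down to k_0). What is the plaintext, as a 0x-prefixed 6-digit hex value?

0x255356

s_0 = ciphertext = 0x71A281
s_1 = InvRound(s_0, k_7) = 0xF7A71A
s_2 = InvRound(s_1, k_6) = 0x0EAF7A
s_3 = InvRound(s_2, k_5) = 0x62D0EA
s_4 = InvRound(s_3, k_4) = 0xC6962D
s_5 = InvRound(s_4, k_3) = 0x6A9C69
s_6 = InvRound(s_5, k_2) = 0x7646A9
s_7 = InvRound(s_6, k_1) = 0x356764
s_8 = InvRound(s_7, k_0) = 0x255356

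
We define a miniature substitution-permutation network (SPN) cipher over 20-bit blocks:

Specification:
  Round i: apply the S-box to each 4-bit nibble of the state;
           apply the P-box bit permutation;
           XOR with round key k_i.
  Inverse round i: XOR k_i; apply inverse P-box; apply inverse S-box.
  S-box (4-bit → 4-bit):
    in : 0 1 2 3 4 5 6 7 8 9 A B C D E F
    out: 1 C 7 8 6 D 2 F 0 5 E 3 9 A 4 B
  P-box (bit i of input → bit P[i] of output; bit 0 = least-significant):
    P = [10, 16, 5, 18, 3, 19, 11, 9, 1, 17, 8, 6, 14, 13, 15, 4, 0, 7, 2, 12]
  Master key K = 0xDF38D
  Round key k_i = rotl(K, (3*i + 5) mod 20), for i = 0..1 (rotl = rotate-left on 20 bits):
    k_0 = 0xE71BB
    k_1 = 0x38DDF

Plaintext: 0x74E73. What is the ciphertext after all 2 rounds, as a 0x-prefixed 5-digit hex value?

0x0CE0A

s_0 = plaintext = 0x74E73
s_1 = Round(s_0, k_0) = 0x2CA36
s_2 = Round(s_1, k_1) = 0x0CE0A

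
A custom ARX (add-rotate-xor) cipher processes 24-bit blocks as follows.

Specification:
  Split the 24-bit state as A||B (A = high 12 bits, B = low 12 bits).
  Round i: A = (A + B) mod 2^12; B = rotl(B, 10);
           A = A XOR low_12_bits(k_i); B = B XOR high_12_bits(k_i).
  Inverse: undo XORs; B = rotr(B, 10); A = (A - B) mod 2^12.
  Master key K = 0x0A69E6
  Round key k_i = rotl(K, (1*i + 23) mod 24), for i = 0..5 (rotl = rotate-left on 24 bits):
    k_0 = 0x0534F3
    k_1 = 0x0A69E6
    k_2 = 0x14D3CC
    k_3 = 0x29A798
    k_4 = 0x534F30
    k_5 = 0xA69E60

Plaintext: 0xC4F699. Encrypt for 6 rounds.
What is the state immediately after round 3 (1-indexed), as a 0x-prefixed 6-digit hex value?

s_0 = plaintext = 0xC4F699
s_1 = Round(s_0, k_0) = 0x61B5F5
s_2 = Round(s_1, k_1) = 0x5F65DB
s_3 = Round(s_2, k_2) = 0x81DC3B
s_4 = Round(s_3, k_3) = 0x3C0D94
s_5 = Round(s_4, k_4) = 0xE64651
s_6 = Round(s_5, k_5) = 0xAD5FFD

0x81DC3B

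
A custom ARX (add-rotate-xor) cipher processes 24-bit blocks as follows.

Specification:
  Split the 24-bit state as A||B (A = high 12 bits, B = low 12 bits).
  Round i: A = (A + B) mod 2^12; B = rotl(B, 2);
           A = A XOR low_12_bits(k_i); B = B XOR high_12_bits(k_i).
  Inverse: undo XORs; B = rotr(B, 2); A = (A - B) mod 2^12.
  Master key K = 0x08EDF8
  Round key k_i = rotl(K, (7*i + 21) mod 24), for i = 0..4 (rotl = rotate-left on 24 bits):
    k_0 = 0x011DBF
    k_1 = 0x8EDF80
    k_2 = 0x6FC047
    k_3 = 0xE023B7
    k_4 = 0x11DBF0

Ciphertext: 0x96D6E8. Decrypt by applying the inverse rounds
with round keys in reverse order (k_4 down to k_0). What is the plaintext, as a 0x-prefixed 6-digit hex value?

s_0 = ciphertext = 0x96D6E8
s_1 = InvRound(s_0, k_4) = 0xCA05FD
s_2 = InvRound(s_1, k_3) = 0x018EFF
s_3 = InvRound(s_2, k_2) = 0x25FE00
s_4 = InvRound(s_3, k_1) = 0x8245BB
s_5 = InvRound(s_4, k_0) = 0xC3196A

0xC3196A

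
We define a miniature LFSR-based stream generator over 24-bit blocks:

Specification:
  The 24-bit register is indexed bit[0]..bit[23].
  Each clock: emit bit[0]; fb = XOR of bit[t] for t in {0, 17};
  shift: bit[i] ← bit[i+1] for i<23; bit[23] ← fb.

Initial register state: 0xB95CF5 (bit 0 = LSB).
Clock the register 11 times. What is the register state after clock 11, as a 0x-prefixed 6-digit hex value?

reg_0 = 0xB95CF5
clock 1: out=1, reg = 0xDCAE7A
clock 2: out=0, reg = 0x6E573D
clock 3: out=1, reg = 0x372B9E
clock 4: out=0, reg = 0x9B95CF
clock 5: out=1, reg = 0x4DCAE7
clock 6: out=1, reg = 0xA6E573
clock 7: out=1, reg = 0x5372B9
clock 8: out=1, reg = 0x29B95C
clock 9: out=0, reg = 0x14DCAE
clock 10: out=0, reg = 0x0A6E57
clock 11: out=1, reg = 0x05372B

0x05372B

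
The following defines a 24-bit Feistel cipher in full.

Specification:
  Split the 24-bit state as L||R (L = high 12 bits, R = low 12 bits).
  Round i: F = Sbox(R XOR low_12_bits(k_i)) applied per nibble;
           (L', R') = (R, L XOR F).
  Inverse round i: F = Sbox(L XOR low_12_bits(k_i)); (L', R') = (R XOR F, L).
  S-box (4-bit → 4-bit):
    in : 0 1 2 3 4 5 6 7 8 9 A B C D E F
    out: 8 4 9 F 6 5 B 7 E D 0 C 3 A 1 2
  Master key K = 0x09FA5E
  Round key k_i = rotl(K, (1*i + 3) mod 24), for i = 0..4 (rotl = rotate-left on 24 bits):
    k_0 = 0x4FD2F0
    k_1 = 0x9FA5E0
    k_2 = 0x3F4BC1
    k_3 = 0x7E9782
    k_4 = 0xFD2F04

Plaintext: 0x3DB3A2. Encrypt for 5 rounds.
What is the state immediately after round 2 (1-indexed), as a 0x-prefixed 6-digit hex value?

0x782A1B

s_0 = plaintext = 0x3DB3A2
s_1 = Round(s_0, k_0) = 0x3A2782
s_2 = Round(s_1, k_1) = 0x782A1B
s_3 = Round(s_2, k_2) = 0xA1B322
s_4 = Round(s_3, k_3) = 0x322C13
s_5 = Round(s_4, k_4) = 0xC13C65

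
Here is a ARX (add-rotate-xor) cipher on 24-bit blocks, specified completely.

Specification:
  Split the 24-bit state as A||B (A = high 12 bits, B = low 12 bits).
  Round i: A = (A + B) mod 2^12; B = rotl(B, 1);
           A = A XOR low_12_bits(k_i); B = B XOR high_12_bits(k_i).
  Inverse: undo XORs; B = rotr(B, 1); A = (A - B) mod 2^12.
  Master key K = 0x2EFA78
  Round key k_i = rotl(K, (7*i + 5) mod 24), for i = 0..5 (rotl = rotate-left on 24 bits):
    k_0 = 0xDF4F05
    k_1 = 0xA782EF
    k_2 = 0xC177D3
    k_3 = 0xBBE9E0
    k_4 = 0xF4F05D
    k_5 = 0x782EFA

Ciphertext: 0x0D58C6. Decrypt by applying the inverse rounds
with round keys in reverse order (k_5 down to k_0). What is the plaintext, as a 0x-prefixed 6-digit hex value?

s_0 = ciphertext = 0x0D58C6
s_1 = InvRound(s_0, k_5) = 0x68D7A2
s_2 = InvRound(s_1, k_4) = 0xA5AC76
s_3 = InvRound(s_2, k_3) = 0xFD63E4
s_4 = InvRound(s_3, k_2) = 0x80CFF9
s_5 = InvRound(s_4, k_1) = 0x023AC0
s_6 = InvRound(s_5, k_0) = 0xB8C39A

0xB8C39A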